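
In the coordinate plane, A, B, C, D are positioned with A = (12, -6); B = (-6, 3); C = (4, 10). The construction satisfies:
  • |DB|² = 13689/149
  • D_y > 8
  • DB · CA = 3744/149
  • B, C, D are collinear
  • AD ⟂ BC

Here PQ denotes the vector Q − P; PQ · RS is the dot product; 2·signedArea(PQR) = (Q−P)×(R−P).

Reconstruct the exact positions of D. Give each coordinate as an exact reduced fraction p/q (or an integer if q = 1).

1. D_x = 276/149  [B, C, D are collinear ∩ AD ⟂ BC]
2. D_y = 1266/149  [B, C, D are collinear ∩ AD ⟂ BC]
   → D = (276/149, 1266/149)

D = (276/149, 1266/149)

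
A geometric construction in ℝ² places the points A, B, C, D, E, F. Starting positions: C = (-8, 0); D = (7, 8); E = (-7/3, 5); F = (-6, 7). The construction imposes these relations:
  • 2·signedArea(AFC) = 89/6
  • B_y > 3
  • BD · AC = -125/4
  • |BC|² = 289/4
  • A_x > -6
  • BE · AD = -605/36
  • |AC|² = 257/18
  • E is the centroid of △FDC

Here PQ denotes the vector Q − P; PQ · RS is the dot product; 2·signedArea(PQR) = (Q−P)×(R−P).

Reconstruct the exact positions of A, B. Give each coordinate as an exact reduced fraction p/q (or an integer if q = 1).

1. A_x = -31/6  [line 7·x + -2·y + 247/6 = 0 ∩ |AC|² = 257/18]
2. A_y = 5/2  [line 7·x + -2·y + 247/6 = 0 ∩ |AC|² = 257/18]
   → A = (-31/6, 5/2)
3. B_x = -1/2  [BE · AD = -605/36 ∩ BD · AC = -125/4]
4. B_y = 4  [BE · AD = -605/36 ∩ BD · AC = -125/4]
   → B = (-1/2, 4)

A = (-31/6, 5/2)
B = (-1/2, 4)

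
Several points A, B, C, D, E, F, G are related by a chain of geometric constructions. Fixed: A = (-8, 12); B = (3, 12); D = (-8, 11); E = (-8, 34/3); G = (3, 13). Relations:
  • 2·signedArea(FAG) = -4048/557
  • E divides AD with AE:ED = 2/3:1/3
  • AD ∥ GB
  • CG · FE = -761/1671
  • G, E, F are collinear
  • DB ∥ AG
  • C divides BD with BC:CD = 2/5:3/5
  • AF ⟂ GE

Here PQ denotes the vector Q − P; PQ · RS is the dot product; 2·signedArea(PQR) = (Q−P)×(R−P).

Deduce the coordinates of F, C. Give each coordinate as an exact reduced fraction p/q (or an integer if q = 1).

C = (-7/5, 58/5)
F = (-4401/557, 6321/557)

1. F_x = -4401/557  [G, E, F are collinear ∩ AF ⟂ GE]
2. F_y = 6321/557  [G, E, F are collinear ∩ AF ⟂ GE]
   → F = (-4401/557, 6321/557)
3. C_x = -7/5  [C divides BD with BC:CD = 2/5:3/5]
4. C_y = 58/5  [C divides BD with BC:CD = 2/5:3/5]
   → C = (-7/5, 58/5)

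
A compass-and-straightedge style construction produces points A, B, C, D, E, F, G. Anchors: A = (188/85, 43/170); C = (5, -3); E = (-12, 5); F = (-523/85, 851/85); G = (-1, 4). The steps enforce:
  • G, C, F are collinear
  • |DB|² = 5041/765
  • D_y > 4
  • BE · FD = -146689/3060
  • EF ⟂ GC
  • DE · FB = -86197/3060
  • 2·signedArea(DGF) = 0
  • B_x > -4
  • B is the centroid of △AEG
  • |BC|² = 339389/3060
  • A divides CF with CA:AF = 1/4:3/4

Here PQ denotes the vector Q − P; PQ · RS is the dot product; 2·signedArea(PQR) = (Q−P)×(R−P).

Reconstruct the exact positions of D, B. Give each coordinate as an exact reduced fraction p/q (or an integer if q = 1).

1. B_x = -917/255  [B is the centroid of △AEG]
2. B_y = 1573/510  [B is the centroid of △AEG]
   → B = (-917/255, 1573/510)
3. D_x = -28/17  [2·signedArea(DGF) = 0 ∩ BE · FD = -146689/3060]
4. D_y = 485/102  [2·signedArea(DGF) = 0 ∩ BE · FD = -146689/3060]
   → D = (-28/17, 485/102)

B = (-917/255, 1573/510)
D = (-28/17, 485/102)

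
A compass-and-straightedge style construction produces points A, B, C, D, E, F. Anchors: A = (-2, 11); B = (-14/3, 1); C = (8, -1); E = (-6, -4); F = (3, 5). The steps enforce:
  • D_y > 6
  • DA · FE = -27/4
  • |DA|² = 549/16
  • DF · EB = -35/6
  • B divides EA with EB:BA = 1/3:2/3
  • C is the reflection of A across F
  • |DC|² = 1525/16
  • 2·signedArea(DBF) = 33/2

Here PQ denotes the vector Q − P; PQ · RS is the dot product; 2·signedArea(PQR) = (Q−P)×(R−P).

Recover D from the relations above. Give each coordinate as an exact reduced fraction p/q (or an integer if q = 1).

D = (7/4, 13/2)

1. D_x = 7/4  [DA · FE = -27/4 ∩ 2·signedArea(DBF) = 33/2]
2. D_y = 13/2  [DA · FE = -27/4 ∩ 2·signedArea(DBF) = 33/2]
   → D = (7/4, 13/2)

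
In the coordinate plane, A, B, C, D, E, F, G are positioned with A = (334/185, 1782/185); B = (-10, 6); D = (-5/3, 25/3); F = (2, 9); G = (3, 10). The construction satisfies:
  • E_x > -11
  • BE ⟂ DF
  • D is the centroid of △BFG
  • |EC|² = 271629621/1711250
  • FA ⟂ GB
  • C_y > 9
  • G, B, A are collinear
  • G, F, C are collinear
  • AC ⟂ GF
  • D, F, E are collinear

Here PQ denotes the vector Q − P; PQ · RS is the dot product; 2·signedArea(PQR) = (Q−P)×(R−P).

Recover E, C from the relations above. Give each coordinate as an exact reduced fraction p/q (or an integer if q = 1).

1. E_x = -1268/125  [D, F, E are collinear ∩ BE ⟂ DF]
2. E_y = 849/125  [D, F, E are collinear ∩ BE ⟂ DF]
   → E = (-1268/125, 849/125)
3. C_x = 821/370  [G, F, C are collinear ∩ AC ⟂ GF]
4. C_y = 3411/370  [G, F, C are collinear ∩ AC ⟂ GF]
   → C = (821/370, 3411/370)

C = (821/370, 3411/370)
E = (-1268/125, 849/125)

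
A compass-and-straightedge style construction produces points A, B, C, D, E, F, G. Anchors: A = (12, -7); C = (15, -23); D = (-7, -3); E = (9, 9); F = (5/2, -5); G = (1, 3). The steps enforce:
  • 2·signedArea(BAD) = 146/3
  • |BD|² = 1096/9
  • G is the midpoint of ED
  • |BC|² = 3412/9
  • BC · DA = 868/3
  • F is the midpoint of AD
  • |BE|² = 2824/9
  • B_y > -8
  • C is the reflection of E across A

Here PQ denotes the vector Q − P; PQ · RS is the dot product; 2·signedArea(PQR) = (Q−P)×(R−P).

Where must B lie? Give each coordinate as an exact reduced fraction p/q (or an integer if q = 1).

B = (3, -23/3)

1. B_x = 3  [BC · DA = 868/3 ∩ 2·signedArea(BAD) = 146/3]
2. B_y = -23/3  [BC · DA = 868/3 ∩ 2·signedArea(BAD) = 146/3]
   → B = (3, -23/3)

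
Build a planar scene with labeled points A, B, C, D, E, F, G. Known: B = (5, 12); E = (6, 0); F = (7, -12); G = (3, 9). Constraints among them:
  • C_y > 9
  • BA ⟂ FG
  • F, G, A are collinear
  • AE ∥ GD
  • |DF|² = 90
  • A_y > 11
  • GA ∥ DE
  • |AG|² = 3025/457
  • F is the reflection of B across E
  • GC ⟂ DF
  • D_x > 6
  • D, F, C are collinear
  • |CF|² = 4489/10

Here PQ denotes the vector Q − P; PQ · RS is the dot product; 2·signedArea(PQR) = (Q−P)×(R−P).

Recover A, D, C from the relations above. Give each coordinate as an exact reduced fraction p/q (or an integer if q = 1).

A = (1151/457, 5268/457)
C = (26697/4570, 41841/4570)
D = (2962/457, -1155/457)

1. A_x = 1151/457  [F, G, A are collinear ∩ BA ⟂ FG]
2. A_y = 5268/457  [F, G, A are collinear ∩ BA ⟂ FG]
   → A = (1151/457, 5268/457)
3. D_x = 2962/457  [GA ∥ DE ∩ AE ∥ GD]
4. D_y = -1155/457  [GA ∥ DE ∩ AE ∥ GD]
   → D = (2962/457, -1155/457)
5. C_x = 26697/4570  [D, F, C are collinear ∩ GC ⟂ DF]
6. C_y = 41841/4570  [D, F, C are collinear ∩ GC ⟂ DF]
   → C = (26697/4570, 41841/4570)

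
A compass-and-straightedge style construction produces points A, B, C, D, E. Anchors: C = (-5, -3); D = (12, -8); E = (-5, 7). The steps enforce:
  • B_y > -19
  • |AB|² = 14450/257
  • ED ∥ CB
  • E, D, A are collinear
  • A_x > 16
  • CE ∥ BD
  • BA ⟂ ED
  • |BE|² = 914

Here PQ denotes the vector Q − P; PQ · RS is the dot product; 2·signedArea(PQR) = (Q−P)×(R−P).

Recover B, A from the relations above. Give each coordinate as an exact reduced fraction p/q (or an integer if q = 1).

A = (4359/257, -3181/257)
B = (12, -18)

1. B_x = 12  [CE ∥ BD ∩ ED ∥ CB]
2. B_y = -18  [CE ∥ BD ∩ ED ∥ CB]
   → B = (12, -18)
3. A_x = 4359/257  [E, D, A are collinear ∩ BA ⟂ ED]
4. A_y = -3181/257  [E, D, A are collinear ∩ BA ⟂ ED]
   → A = (4359/257, -3181/257)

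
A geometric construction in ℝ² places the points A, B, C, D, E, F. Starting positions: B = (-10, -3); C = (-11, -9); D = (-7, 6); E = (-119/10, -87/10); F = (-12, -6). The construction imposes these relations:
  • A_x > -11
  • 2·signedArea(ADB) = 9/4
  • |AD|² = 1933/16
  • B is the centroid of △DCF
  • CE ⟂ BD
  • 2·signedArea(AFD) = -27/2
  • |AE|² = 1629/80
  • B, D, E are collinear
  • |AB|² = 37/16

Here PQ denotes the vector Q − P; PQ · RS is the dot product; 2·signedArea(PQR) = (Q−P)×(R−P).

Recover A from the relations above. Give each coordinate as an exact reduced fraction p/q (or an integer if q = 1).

1. A_x = -41/4  [2·signedArea(ADB) = 9/4 ∩ 2·signedArea(AFD) = -27/2]
2. A_y = -9/2  [2·signedArea(ADB) = 9/4 ∩ 2·signedArea(AFD) = -27/2]
   → A = (-41/4, -9/2)

A = (-41/4, -9/2)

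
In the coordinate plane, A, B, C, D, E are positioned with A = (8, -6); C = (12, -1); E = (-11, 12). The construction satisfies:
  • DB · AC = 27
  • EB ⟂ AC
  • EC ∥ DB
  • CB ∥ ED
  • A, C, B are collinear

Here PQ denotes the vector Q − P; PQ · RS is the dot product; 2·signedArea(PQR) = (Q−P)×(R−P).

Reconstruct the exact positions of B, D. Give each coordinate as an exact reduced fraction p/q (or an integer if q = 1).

1. B_x = 384/41  [A, C, B are collinear ∩ EB ⟂ AC]
2. B_y = -176/41  [A, C, B are collinear ∩ EB ⟂ AC]
   → B = (384/41, -176/41)
3. D_x = -559/41  [EC ∥ DB ∩ CB ∥ ED]
4. D_y = 357/41  [EC ∥ DB ∩ CB ∥ ED]
   → D = (-559/41, 357/41)

B = (384/41, -176/41)
D = (-559/41, 357/41)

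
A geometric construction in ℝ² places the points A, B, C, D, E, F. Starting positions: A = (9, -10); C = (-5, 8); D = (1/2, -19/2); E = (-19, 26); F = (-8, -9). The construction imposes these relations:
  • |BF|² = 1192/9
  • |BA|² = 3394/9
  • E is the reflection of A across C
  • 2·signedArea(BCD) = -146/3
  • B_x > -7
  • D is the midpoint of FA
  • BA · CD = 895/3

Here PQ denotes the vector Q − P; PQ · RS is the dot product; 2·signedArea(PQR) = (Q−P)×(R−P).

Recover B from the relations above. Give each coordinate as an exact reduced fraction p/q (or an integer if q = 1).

B = (-6, 7/3)

1. B_x = -6  [2·signedArea(BCD) = -146/3 ∩ BA · CD = 895/3]
2. B_y = 7/3  [2·signedArea(BCD) = -146/3 ∩ BA · CD = 895/3]
   → B = (-6, 7/3)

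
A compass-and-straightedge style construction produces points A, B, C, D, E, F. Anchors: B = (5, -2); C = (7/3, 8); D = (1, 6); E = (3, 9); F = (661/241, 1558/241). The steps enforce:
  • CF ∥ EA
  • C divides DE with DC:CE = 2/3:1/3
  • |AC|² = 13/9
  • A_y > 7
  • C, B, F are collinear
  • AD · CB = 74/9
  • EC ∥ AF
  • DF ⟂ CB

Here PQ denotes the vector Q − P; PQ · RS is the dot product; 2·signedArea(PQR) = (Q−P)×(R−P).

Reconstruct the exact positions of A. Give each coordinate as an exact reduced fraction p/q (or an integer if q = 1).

A = (2465/723, 1799/241)

1. A_x = 2465/723  [EC ∥ AF ∩ CF ∥ EA]
2. A_y = 1799/241  [EC ∥ AF ∩ CF ∥ EA]
   → A = (2465/723, 1799/241)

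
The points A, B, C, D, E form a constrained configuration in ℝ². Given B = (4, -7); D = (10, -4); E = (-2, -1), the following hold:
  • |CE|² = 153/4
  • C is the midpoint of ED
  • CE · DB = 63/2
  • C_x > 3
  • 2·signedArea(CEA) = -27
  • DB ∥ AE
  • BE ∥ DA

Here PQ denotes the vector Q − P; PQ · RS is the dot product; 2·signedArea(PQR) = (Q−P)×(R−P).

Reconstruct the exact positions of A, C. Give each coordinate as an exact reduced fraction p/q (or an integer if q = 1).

A = (4, 2)
C = (4, -5/2)

1. A_x = 4  [DB ∥ AE ∩ BE ∥ DA]
2. A_y = 2  [DB ∥ AE ∩ BE ∥ DA]
   → A = (4, 2)
3. C_x = 4  [C is the midpoint of ED]
4. C_y = -5/2  [C is the midpoint of ED]
   → C = (4, -5/2)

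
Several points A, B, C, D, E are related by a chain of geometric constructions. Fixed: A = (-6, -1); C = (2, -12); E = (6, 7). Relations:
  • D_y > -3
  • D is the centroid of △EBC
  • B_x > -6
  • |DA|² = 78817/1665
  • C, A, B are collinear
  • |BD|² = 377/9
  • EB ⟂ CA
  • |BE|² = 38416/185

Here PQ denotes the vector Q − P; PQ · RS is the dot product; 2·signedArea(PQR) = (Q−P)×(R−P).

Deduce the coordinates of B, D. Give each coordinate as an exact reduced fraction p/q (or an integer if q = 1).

1. B_x = -1046/185  [C, A, B are collinear ∩ EB ⟂ CA]
2. B_y = -273/185  [C, A, B are collinear ∩ EB ⟂ CA]
   → B = (-1046/185, -273/185)
3. D_x = 434/555  [D is the centroid of △EBC]
4. D_y = -1198/555  [D is the centroid of △EBC]
   → D = (434/555, -1198/555)

B = (-1046/185, -273/185)
D = (434/555, -1198/555)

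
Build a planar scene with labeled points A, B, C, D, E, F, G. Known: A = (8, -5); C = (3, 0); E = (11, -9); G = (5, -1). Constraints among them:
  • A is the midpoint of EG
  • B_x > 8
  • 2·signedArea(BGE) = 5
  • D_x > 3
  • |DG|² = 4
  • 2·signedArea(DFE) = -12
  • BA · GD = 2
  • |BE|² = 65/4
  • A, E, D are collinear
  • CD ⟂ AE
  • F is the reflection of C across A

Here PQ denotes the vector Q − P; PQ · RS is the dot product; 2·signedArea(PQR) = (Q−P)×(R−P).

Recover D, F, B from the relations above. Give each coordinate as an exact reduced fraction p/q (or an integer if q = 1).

B = (9, -11/2)
D = (19/5, 3/5)
F = (13, -10)

1. D_x = 19/5  [A, E, D are collinear ∩ CD ⟂ AE]
2. D_y = 3/5  [A, E, D are collinear ∩ CD ⟂ AE]
   → D = (19/5, 3/5)
3. F_x = 13  [F is the reflection of C across A]
4. F_y = -10  [F is the reflection of C across A]
   → F = (13, -10)
5. B_x = 9  [2·signedArea(BGE) = 5 ∩ BA · GD = 2]
6. B_y = -11/2  [2·signedArea(BGE) = 5 ∩ BA · GD = 2]
   → B = (9, -11/2)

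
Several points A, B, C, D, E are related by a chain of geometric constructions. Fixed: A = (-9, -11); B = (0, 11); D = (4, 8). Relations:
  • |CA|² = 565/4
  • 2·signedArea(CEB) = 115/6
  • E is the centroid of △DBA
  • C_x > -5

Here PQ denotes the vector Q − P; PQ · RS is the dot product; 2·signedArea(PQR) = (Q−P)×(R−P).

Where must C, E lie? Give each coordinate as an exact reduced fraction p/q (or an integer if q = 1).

C = (-9/2, 0)
E = (-5/3, 8/3)

1. E_x = -5/3  [E is the centroid of △DBA]
2. E_y = 8/3  [E is the centroid of △DBA]
   → E = (-5/3, 8/3)
3. C_x = -9/2  [line -25/3·x + 5/3·y + -75/2 = 0 ∩ |CA|² = 565/4]
4. C_y = 0  [line -25/3·x + 5/3·y + -75/2 = 0 ∩ |CA|² = 565/4]
   → C = (-9/2, 0)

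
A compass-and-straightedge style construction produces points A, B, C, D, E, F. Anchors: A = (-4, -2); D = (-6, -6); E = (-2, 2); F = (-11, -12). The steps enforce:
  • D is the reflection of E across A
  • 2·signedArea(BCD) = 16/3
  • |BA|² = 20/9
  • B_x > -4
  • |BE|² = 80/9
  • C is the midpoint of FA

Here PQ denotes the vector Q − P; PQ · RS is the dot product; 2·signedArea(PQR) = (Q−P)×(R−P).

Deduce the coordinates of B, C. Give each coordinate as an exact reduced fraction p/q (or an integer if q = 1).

B = (-10/3, -2/3)
C = (-15/2, -7)

1. C_x = -15/2  [C is the midpoint of FA]
2. C_y = -7  [C is the midpoint of FA]
   → C = (-15/2, -7)
3. B_x = -10/3  [line -1·x + 3/2·y + -7/3 = 0 ∩ |BA|² = 20/9]
4. B_y = -2/3  [line -1·x + 3/2·y + -7/3 = 0 ∩ |BA|² = 20/9]
   → B = (-10/3, -2/3)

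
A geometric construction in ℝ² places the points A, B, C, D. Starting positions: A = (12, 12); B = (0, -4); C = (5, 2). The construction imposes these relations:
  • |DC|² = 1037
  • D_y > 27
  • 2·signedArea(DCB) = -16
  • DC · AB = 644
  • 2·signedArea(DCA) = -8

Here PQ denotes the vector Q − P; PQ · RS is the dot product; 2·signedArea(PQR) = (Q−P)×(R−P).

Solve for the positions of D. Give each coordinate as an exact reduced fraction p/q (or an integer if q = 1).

D = (24, 28)

1. D_x = 24  [2·signedArea(DCA) = -8 ∩ 2·signedArea(DCB) = -16]
2. D_y = 28  [2·signedArea(DCA) = -8 ∩ 2·signedArea(DCB) = -16]
   → D = (24, 28)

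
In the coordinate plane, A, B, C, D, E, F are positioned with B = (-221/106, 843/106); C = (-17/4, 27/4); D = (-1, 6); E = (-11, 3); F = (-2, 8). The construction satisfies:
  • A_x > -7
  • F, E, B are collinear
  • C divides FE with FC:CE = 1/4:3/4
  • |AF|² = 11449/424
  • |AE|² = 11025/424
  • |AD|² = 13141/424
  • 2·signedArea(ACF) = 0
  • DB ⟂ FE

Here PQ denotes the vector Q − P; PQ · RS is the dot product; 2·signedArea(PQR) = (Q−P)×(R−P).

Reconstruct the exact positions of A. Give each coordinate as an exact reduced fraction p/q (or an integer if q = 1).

A = (-1387/212, 1161/212)

1. A_x = -1387/212  [line -5/4·x + 9/4·y + -41/2 = 0 ∩ |AE|² = 11025/424]
2. A_y = 1161/212  [line -5/4·x + 9/4·y + -41/2 = 0 ∩ |AE|² = 11025/424]
   → A = (-1387/212, 1161/212)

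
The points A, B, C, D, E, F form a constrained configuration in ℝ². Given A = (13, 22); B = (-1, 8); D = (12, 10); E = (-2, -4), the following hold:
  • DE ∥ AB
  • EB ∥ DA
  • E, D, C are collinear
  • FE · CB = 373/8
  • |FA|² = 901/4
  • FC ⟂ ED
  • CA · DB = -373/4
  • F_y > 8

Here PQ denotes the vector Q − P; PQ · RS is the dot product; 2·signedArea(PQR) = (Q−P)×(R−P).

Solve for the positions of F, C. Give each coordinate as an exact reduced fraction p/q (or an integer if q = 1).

1. C_x = 33/4  [E, D, C are collinear ∩ CA · DB = -373/4]
2. C_y = 25/4  [E, D, C are collinear ∩ CA · DB = -373/4]
   → C = (33/4, 25/4)
3. F_x = 11/2  [FE · CB = 373/8 ∩ FC ⟂ ED]
4. F_y = 9  [FE · CB = 373/8 ∩ FC ⟂ ED]
   → F = (11/2, 9)

C = (33/4, 25/4)
F = (11/2, 9)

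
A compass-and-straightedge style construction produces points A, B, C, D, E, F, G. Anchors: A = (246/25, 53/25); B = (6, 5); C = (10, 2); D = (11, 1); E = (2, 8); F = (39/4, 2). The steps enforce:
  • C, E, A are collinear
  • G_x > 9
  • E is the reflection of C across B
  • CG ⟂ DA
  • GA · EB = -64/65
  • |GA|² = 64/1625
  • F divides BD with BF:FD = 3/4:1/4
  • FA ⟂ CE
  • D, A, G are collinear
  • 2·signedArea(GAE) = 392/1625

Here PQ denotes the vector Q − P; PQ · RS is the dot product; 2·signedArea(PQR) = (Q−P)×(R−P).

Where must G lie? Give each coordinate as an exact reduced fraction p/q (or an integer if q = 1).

G = (16222/1625, 3221/1625)

1. G_x = 16222/1625  [D, A, G are collinear ∩ CG ⟂ DA]
2. G_y = 3221/1625  [D, A, G are collinear ∩ CG ⟂ DA]
   → G = (16222/1625, 3221/1625)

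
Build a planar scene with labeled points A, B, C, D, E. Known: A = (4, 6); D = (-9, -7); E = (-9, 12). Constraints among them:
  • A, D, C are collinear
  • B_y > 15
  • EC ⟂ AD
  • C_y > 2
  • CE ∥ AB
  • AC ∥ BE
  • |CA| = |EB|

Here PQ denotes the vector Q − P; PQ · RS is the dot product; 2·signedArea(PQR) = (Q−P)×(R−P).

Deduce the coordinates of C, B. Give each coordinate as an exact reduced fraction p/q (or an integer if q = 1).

1. C_x = 1/2  [A, D, C are collinear ∩ EC ⟂ AD]
2. C_y = 5/2  [A, D, C are collinear ∩ EC ⟂ AD]
   → C = (1/2, 5/2)
3. B_x = -11/2  [AC ∥ BE ∩ CE ∥ AB]
4. B_y = 31/2  [AC ∥ BE ∩ CE ∥ AB]
   → B = (-11/2, 31/2)

B = (-11/2, 31/2)
C = (1/2, 5/2)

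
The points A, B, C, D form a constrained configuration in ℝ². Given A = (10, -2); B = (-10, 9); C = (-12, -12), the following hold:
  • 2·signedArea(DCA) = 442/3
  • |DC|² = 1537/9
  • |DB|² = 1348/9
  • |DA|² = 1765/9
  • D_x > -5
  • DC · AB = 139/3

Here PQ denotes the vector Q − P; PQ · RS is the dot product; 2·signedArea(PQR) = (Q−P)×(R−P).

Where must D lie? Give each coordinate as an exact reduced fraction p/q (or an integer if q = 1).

D = (-4, -5/3)

1. D_x = -4  [DC · AB = 139/3 ∩ 2·signedArea(DCA) = 442/3]
2. D_y = -5/3  [DC · AB = 139/3 ∩ 2·signedArea(DCA) = 442/3]
   → D = (-4, -5/3)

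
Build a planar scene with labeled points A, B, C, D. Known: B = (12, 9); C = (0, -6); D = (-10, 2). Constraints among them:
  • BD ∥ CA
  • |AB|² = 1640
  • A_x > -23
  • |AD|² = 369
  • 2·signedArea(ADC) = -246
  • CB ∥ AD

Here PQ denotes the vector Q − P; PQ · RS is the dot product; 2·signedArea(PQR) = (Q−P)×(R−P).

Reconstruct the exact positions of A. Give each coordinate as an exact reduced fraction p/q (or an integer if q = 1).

A = (-22, -13)

1. A_x = -22  [CB ∥ AD ∩ BD ∥ CA]
2. A_y = -13  [CB ∥ AD ∩ BD ∥ CA]
   → A = (-22, -13)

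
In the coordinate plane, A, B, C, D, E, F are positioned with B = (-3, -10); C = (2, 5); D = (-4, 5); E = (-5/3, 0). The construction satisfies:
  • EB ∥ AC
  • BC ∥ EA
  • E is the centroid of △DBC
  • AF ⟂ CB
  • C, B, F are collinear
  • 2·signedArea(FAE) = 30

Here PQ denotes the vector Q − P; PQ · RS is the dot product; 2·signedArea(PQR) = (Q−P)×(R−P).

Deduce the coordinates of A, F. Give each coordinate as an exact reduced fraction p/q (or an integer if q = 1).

A = (10/3, 15)
F = (77/15, 72/5)

1. A_x = 10/3  [EB ∥ AC ∩ BC ∥ EA]
2. A_y = 15  [EB ∥ AC ∩ BC ∥ EA]
   → A = (10/3, 15)
3. F_x = 77/15  [C, B, F are collinear ∩ AF ⟂ CB]
4. F_y = 72/5  [C, B, F are collinear ∩ AF ⟂ CB]
   → F = (77/15, 72/5)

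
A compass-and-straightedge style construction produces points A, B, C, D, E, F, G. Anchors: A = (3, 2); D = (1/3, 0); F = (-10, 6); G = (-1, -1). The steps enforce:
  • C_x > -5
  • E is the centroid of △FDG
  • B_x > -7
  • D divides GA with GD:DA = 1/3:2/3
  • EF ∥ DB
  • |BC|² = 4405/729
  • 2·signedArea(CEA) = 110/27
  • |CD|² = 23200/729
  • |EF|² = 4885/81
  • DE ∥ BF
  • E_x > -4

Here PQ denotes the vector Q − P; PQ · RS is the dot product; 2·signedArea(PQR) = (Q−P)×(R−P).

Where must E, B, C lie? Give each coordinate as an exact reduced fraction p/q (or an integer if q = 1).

B = (-55/9, 13/3)
C = (-131/27, 20/9)
E = (-32/9, 5/3)

1. E_x = -32/9  [E is the centroid of △FDG]
2. E_y = 5/3  [E is the centroid of △FDG]
   → E = (-32/9, 5/3)
3. B_x = -55/9  [DE ∥ BF ∩ EF ∥ DB]
4. B_y = 13/3  [DE ∥ BF ∩ EF ∥ DB]
   → B = (-55/9, 13/3)
5. C_x = -131/27  [line -1/3·x + 59/9·y + -437/27 = 0 ∩ |BC|² = 4405/729]
6. C_y = 20/9  [line -1/3·x + 59/9·y + -437/27 = 0 ∩ |BC|² = 4405/729]
   → C = (-131/27, 20/9)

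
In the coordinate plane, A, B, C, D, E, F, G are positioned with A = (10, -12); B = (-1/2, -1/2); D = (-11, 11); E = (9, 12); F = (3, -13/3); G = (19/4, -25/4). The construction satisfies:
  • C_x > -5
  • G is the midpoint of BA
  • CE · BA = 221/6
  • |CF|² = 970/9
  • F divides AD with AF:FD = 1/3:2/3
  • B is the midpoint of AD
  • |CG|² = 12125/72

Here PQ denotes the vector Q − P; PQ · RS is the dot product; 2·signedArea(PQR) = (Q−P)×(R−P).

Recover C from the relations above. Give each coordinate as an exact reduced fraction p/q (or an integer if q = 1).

C = (-4, 10/3)

1. C_x = -4  [line -21/2·x + 23/2·y + -241/3 = 0 ∩ |CG|² = 12125/72]
2. C_y = 10/3  [line -21/2·x + 23/2·y + -241/3 = 0 ∩ |CG|² = 12125/72]
   → C = (-4, 10/3)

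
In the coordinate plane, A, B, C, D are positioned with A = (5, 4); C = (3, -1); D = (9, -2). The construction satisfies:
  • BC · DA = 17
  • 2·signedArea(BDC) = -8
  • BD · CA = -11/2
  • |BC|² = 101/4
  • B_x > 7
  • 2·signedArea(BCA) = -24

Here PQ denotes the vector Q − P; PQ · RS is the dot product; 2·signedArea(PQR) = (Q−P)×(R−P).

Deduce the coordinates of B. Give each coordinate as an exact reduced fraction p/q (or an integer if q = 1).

1. B_x = 8  [2·signedArea(BCA) = -24 ∩ BC · DA = 17]
2. B_y = -1/2  [2·signedArea(BCA) = -24 ∩ BC · DA = 17]
   → B = (8, -1/2)

B = (8, -1/2)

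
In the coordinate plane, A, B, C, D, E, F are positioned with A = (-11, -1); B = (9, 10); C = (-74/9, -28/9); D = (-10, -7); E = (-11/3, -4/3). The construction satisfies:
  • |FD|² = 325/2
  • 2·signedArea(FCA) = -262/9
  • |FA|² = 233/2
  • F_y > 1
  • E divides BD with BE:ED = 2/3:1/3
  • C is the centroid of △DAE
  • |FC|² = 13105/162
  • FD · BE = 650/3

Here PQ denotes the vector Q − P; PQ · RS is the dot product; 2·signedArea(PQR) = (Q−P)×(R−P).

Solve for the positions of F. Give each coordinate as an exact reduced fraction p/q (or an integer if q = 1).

F = (-1/2, 3/2)

1. F_x = -1/2  [2·signedArea(FCA) = -262/9 ∩ FD · BE = 650/3]
2. F_y = 3/2  [2·signedArea(FCA) = -262/9 ∩ FD · BE = 650/3]
   → F = (-1/2, 3/2)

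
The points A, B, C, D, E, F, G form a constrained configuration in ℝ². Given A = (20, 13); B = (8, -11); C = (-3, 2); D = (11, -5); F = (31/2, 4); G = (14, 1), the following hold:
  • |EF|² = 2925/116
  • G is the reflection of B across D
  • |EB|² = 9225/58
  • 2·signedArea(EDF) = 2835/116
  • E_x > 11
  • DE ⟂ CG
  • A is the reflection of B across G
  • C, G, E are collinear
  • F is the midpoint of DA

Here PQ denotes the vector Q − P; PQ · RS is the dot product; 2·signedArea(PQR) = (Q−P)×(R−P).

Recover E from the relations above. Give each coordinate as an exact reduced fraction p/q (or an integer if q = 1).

E = (659/58, 67/58)

1. E_x = 659/58  [C, G, E are collinear ∩ DE ⟂ CG]
2. E_y = 67/58  [C, G, E are collinear ∩ DE ⟂ CG]
   → E = (659/58, 67/58)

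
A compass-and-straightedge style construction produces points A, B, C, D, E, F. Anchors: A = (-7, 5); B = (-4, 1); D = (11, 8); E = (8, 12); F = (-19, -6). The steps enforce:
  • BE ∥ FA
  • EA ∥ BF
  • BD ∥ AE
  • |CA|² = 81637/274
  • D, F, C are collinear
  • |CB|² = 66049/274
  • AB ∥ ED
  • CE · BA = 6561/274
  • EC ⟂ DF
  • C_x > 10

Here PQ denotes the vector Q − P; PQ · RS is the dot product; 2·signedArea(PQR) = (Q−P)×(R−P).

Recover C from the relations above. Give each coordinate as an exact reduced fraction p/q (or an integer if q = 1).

1. C_x = 2759/274  [D, F, C are collinear ∩ EC ⟂ DF]
2. C_y = 2073/274  [D, F, C are collinear ∩ EC ⟂ DF]
   → C = (2759/274, 2073/274)

C = (2759/274, 2073/274)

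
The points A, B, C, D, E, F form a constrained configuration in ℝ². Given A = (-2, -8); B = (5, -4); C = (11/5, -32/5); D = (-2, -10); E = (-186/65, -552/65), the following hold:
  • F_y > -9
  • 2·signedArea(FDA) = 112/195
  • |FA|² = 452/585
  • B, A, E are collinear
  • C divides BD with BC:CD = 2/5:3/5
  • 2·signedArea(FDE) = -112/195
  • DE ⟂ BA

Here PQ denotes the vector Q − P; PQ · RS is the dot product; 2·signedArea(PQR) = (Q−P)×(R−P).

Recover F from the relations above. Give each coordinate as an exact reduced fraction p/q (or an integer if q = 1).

1. F_x = -446/195  [2·signedArea(FDE) = -112/195 ∩ 2·signedArea(FDA) = 112/195]
2. F_y = -574/65  [2·signedArea(FDE) = -112/195 ∩ 2·signedArea(FDA) = 112/195]
   → F = (-446/195, -574/65)

F = (-446/195, -574/65)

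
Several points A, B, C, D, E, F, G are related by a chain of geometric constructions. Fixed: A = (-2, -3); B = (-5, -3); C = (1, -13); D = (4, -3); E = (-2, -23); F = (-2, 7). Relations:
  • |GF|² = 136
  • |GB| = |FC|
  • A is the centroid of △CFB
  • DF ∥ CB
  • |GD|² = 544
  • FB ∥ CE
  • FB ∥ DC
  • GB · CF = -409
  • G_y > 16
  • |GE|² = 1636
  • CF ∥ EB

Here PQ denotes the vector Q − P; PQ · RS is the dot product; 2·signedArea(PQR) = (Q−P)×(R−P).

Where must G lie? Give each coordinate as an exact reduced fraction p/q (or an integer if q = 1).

G = (-8, 17)

1. G_x = -8  [line 3·x + -20·y + 364 = 0 ∩ |GE|² = 1636]
2. G_y = 17  [line 3·x + -20·y + 364 = 0 ∩ |GE|² = 1636]
   → G = (-8, 17)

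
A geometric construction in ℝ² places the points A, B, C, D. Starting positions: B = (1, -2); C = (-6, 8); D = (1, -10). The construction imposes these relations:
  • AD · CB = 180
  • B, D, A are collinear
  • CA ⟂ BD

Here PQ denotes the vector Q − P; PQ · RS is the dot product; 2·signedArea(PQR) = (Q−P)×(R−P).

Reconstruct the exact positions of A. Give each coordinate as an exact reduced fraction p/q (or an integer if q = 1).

A = (1, 8)

1. A_x = 1  [B, D, A are collinear ∩ CA ⟂ BD]
2. A_y = 8  [B, D, A are collinear ∩ CA ⟂ BD]
   → A = (1, 8)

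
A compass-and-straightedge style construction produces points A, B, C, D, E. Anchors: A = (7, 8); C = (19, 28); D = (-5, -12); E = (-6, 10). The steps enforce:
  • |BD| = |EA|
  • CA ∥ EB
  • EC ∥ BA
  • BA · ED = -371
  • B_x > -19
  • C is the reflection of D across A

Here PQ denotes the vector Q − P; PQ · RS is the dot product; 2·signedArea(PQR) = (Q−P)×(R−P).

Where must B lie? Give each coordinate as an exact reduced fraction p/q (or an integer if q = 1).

B = (-18, -10)

1. B_x = -18  [EC ∥ BA ∩ CA ∥ EB]
2. B_y = -10  [EC ∥ BA ∩ CA ∥ EB]
   → B = (-18, -10)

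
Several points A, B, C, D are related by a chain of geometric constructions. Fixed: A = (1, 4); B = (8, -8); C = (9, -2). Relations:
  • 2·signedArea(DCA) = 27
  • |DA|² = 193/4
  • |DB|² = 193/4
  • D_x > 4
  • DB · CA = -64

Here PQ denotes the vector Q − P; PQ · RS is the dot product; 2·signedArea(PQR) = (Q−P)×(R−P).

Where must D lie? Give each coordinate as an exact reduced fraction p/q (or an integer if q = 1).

1. D_x = 9/2  [2·signedArea(DCA) = 27 ∩ DB · CA = -64]
2. D_y = -2  [2·signedArea(DCA) = 27 ∩ DB · CA = -64]
   → D = (9/2, -2)

D = (9/2, -2)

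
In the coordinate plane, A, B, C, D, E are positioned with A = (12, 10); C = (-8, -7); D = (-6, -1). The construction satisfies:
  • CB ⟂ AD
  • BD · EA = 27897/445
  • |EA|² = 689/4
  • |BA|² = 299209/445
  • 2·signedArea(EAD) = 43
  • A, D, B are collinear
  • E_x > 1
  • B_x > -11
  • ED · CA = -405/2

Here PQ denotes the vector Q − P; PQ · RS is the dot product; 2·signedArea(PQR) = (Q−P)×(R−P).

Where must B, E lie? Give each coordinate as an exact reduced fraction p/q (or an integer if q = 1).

1. B_x = -4506/445  [A, D, B are collinear ∩ CB ⟂ AD]
2. B_y = -1567/445  [A, D, B are collinear ∩ CB ⟂ AD]
   → B = (-4506/445, -1567/445)
3. E_x = 2  [ED · CA = -405/2 ∩ 2·signedArea(EAD) = 43]
4. E_y = 3/2  [ED · CA = -405/2 ∩ 2·signedArea(EAD) = 43]
   → E = (2, 3/2)

B = (-4506/445, -1567/445)
E = (2, 3/2)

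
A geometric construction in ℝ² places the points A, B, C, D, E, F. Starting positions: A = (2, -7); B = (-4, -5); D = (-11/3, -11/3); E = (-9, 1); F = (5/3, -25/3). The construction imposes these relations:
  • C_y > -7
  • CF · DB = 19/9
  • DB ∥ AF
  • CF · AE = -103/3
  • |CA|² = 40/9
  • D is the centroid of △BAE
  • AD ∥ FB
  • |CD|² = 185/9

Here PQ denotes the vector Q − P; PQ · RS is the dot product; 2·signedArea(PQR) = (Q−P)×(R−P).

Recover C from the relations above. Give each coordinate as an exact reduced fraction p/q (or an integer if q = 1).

C = (0, -19/3)

1. C_x = 0  [CF · DB = 19/9 ∩ CF · AE = -103/3]
2. C_y = -19/3  [CF · DB = 19/9 ∩ CF · AE = -103/3]
   → C = (0, -19/3)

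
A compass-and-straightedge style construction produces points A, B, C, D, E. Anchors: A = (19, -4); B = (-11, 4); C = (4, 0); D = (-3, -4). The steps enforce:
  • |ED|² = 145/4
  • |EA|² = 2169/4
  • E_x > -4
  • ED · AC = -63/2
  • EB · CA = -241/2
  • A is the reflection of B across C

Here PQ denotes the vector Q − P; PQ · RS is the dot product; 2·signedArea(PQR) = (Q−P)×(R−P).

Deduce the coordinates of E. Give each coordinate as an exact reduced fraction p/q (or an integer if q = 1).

E = (-7/2, 2)

1. E_x = -7/2  [line -15·x + 4·y + -121/2 = 0 ∩ |ED|² = 145/4]
2. E_y = 2  [line -15·x + 4·y + -121/2 = 0 ∩ |ED|² = 145/4]
   → E = (-7/2, 2)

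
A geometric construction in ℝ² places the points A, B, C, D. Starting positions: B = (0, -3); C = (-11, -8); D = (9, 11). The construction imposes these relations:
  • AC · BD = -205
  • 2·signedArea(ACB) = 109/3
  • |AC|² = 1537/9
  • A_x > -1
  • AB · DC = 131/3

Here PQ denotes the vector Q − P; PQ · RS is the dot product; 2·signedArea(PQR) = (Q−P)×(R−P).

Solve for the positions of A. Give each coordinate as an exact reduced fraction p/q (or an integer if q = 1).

A = (-2/3, 0)

1. A_x = -2/3  [AB · DC = 131/3 ∩ 2·signedArea(ACB) = 109/3]
2. A_y = 0  [AB · DC = 131/3 ∩ 2·signedArea(ACB) = 109/3]
   → A = (-2/3, 0)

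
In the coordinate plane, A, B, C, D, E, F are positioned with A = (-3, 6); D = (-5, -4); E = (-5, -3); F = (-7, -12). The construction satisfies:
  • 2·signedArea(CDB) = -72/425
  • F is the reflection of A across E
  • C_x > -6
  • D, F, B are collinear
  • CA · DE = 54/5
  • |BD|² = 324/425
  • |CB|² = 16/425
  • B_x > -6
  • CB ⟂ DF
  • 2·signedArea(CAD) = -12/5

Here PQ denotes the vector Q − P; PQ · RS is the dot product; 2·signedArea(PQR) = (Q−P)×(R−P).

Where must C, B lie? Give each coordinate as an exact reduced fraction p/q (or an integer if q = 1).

B = (-443/85, -412/85)
C = (-27/5, -24/5)

1. C_x = -27/5  [2·signedArea(CAD) = -12/5 ∩ CA · DE = 54/5]
2. C_y = -24/5  [2·signedArea(CAD) = -12/5 ∩ CA · DE = 54/5]
   → C = (-27/5, -24/5)
3. B_x = -443/85  [D, F, B are collinear ∩ CB ⟂ DF]
4. B_y = -412/85  [D, F, B are collinear ∩ CB ⟂ DF]
   → B = (-443/85, -412/85)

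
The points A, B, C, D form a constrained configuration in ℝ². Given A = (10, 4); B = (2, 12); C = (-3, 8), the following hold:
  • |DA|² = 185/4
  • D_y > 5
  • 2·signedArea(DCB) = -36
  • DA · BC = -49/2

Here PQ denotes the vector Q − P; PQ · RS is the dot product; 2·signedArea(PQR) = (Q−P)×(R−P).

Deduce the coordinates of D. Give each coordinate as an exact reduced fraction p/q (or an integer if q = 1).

1. D_x = 7/2  [2·signedArea(DCB) = -36 ∩ DA · BC = -49/2]
2. D_y = 6  [2·signedArea(DCB) = -36 ∩ DA · BC = -49/2]
   → D = (7/2, 6)

D = (7/2, 6)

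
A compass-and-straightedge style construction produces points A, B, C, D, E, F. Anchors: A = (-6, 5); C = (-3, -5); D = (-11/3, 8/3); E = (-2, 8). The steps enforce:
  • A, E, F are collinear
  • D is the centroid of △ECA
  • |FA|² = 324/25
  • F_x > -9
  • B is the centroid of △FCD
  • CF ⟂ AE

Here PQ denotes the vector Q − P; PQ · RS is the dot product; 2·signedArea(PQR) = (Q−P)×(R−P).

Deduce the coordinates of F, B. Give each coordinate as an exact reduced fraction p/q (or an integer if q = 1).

1. F_x = -222/25  [A, E, F are collinear ∩ CF ⟂ AE]
2. F_y = 71/25  [A, E, F are collinear ∩ CF ⟂ AE]
   → F = (-222/25, 71/25)
3. B_x = -1166/225  [B is the centroid of △FCD]
4. B_y = 38/225  [B is the centroid of △FCD]
   → B = (-1166/225, 38/225)

B = (-1166/225, 38/225)
F = (-222/25, 71/25)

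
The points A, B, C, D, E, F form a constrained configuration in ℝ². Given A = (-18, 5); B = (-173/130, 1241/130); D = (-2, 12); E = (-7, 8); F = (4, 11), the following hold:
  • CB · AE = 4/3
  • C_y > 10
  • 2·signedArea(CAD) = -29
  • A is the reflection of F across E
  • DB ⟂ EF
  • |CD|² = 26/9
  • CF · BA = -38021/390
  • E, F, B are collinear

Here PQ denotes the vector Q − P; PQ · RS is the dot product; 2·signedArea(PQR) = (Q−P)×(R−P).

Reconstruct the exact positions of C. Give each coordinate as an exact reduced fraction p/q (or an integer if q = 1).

1. C_x = -5/3  [2·signedArea(CAD) = -29 ∩ CF · BA = -38021/390]
2. C_y = 31/3  [2·signedArea(CAD) = -29 ∩ CF · BA = -38021/390]
   → C = (-5/3, 31/3)

C = (-5/3, 31/3)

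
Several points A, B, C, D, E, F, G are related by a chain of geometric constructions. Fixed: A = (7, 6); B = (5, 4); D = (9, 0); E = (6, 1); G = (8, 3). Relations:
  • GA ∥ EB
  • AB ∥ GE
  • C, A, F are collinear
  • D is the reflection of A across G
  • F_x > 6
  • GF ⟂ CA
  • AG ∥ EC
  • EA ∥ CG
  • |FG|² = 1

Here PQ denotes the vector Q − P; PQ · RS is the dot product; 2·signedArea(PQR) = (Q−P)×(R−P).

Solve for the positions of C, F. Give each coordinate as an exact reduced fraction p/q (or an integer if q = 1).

1. C_x = 7  [EA ∥ CG ∩ AG ∥ EC]
2. C_y = -2  [EA ∥ CG ∩ AG ∥ EC]
   → C = (7, -2)
3. F_x = 7  [C, A, F are collinear ∩ GF ⟂ CA]
4. F_y = 3  [C, A, F are collinear ∩ GF ⟂ CA]
   → F = (7, 3)

C = (7, -2)
F = (7, 3)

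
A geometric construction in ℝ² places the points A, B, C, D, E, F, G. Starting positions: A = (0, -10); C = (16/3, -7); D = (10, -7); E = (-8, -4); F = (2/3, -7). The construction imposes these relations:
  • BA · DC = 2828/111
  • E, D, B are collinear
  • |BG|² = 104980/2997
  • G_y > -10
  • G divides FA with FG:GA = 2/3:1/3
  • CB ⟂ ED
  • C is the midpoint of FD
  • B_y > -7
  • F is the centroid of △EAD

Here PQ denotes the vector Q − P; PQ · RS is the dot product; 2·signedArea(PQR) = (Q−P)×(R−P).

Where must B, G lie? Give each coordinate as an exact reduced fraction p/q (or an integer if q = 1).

B = (202/37, -231/37)
G = (2/9, -9)

1. B_x = 202/37  [E, D, B are collinear ∩ CB ⟂ ED]
2. B_y = -231/37  [E, D, B are collinear ∩ CB ⟂ ED]
   → B = (202/37, -231/37)
3. G_x = 2/9  [G divides FA with FG:GA = 2/3:1/3]
4. G_y = -9  [G divides FA with FG:GA = 2/3:1/3]
   → G = (2/9, -9)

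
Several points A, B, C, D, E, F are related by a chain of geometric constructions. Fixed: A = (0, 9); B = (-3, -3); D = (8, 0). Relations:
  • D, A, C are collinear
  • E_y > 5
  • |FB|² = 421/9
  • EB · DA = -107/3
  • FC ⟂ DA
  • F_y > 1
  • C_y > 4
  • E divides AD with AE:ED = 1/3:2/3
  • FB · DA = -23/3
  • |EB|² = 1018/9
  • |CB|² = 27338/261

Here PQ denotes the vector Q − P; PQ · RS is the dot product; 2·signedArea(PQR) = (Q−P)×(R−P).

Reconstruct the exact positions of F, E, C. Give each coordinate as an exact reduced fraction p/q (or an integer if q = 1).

C = (1832/435, 618/145)
E = (8/3, 6)
F = (5/3, 2)

1. F_x = 5/3  [line 8·x + -9·y + 14/3 = 0 ∩ |FB|² = 421/9]
2. F_y = 2  [line 8·x + -9·y + 14/3 = 0 ∩ |FB|² = 421/9]
   → F = (5/3, 2)
3. E_x = 8/3  [E divides AD with AE:ED = 1/3:2/3]
4. E_y = 6  [E divides AD with AE:ED = 1/3:2/3]
   → E = (8/3, 6)
5. C_x = 1832/435  [D, A, C are collinear ∩ FC ⟂ DA]
6. C_y = 618/145  [D, A, C are collinear ∩ FC ⟂ DA]
   → C = (1832/435, 618/145)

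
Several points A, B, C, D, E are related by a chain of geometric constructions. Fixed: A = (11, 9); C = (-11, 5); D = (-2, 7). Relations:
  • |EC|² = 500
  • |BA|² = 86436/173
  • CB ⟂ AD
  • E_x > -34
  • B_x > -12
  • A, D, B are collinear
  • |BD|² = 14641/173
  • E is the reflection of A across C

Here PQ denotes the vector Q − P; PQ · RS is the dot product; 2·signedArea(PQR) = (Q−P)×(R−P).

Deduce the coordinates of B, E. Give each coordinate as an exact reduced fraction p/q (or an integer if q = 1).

1. B_x = -1919/173  [A, D, B are collinear ∩ CB ⟂ AD]
2. B_y = 969/173  [A, D, B are collinear ∩ CB ⟂ AD]
   → B = (-1919/173, 969/173)
3. E_x = -33  [E is the reflection of A across C]
4. E_y = 1  [E is the reflection of A across C]
   → E = (-33, 1)

B = (-1919/173, 969/173)
E = (-33, 1)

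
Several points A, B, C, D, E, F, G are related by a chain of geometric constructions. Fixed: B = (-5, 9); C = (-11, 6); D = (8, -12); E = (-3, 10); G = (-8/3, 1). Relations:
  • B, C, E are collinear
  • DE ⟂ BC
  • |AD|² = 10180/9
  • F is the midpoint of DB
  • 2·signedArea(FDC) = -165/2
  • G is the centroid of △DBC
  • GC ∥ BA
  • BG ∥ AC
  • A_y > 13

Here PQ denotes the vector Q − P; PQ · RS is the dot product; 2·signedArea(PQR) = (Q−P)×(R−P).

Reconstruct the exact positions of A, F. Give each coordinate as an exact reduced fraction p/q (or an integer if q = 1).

A = (-40/3, 14)
F = (3/2, -3/2)

1. A_x = -40/3  [BG ∥ AC ∩ GC ∥ BA]
2. A_y = 14  [BG ∥ AC ∩ GC ∥ BA]
   → A = (-40/3, 14)
3. F_x = 3/2  [F is the midpoint of DB]
4. F_y = -3/2  [F is the midpoint of DB]
   → F = (3/2, -3/2)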